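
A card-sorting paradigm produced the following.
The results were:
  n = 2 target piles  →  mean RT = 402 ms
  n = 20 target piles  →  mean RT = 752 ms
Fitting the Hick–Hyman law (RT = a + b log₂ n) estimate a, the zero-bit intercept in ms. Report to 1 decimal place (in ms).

296.6 ms

The slope on a log₂ axis is (752 − 402) / (4.3219 − 1) = 105.360 ms/bit.
a = RT₁ − b·log₂ n₁ = 402 − 105.360 × 1 = 296.640 ms.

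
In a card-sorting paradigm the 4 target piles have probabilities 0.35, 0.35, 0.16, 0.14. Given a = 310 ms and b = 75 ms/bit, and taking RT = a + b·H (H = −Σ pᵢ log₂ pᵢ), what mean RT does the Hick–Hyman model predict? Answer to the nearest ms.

451 ms

H = 0.35·log₂(1/0.35) + 0.35·log₂(1/0.35) + 0.16·log₂(1/0.16) + 0.14·log₂(1/0.14) = 1.8803 bits.
RT = 310 + 75 × 1.8803 = 451.02 ms.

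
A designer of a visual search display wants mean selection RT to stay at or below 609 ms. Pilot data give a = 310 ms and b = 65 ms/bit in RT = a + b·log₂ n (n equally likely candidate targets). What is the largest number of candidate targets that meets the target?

24

Information budget: (609 − 310)/65 = 4.6000 bits, so n ≤ 2^4.6000 = 24.251 → at most 24.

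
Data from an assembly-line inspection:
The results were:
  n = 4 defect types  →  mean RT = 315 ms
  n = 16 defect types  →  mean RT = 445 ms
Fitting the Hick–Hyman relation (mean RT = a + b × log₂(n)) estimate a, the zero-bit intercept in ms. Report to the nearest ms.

185 ms

The slope on a log₂ axis is (445 − 315) / (4 − 2) = 65 ms/bit.
Intercept: a = 315 − 65·log₂(4) = 185.000 ms.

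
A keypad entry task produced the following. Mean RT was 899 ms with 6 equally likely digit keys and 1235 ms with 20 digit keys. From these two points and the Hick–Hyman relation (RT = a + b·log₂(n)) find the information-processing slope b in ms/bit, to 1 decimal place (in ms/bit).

193.4 ms/bit

The slope on a log₂ axis is (1235 − 899) / (4.3219 − 2.5850) = 193.441 ms/bit.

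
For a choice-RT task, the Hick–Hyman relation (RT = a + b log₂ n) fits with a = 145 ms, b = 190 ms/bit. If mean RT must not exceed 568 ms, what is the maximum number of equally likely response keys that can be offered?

4

Information budget: (568 − 145)/190 = 2.2263 bits, so n ≤ 2^2.2263 = 4.679 → at most 4.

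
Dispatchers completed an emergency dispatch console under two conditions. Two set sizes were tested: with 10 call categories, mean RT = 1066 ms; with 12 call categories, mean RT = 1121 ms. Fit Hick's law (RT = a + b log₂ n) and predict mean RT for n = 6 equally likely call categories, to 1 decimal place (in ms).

911.9 ms

With log₂ n on the abscissa the relation is linear; from the two conditions:
  b = (1121 − 1066) / (log₂ 12 − log₂ 10) = 55 / (3.5850 − 3.3219) = 209.098 ms/bit
  a = 1066 − 209.098 × 3.3219 = 371.391 ms
Then RT(6) = 371.391 + 209.098 × log₂ 6 = 371.391 + 209.098 × 2.5850 ≈ 911.902 ms.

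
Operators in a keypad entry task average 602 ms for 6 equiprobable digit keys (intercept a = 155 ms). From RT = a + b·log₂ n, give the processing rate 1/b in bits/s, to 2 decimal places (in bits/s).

Choice component = 602 − 155 = 447 ms over log₂(6) = 2.5850 bits.
b = 447 / 2.5850 = 172.923 ms/bit, so 1/b = 5.783 bits/s.

5.78 bits/s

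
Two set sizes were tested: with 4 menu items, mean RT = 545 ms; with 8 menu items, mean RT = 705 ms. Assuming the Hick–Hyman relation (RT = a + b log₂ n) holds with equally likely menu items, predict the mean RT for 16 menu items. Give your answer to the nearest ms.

RT is linear in log₂ n, so two points fix the line:
  b = (705 − 545) / (log₂ 8 − log₂ 4) = 160 / (3 − 2) = 160 ms/bit
  a = 545 − 160 × 2 = 225 ms
Then RT(16) = 225 + 160 × log₂ 16 = 225 + 160 × 4 ≈ 865.000 ms.

865 ms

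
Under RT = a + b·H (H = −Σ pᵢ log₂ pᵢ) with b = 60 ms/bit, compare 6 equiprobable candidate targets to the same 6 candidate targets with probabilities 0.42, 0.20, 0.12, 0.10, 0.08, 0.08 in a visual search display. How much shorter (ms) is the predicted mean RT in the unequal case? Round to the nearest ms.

19 ms

The RT saving is b·ΔH. Equiprobable H₀ = log₂(6) = 2.5850 bits; with the given probabilities H = 2.2723 bits.
b·(H₀ − H) = 60 × (2.5850 − 2.2723) = 18.76 ms.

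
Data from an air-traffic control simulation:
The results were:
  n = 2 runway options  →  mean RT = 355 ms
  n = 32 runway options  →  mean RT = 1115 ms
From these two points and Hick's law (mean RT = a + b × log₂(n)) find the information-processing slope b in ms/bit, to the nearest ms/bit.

190 ms/bit

Slope: b = (1115 − 355) / (log₂ 32 − log₂ 2) = 760/4.0000 = 190 ms/bit.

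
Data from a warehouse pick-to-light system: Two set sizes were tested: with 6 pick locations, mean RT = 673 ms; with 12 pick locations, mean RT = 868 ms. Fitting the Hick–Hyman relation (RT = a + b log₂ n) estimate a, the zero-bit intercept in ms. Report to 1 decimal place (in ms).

b = (RT₂ − RT₁)/(log₂ n₂ − log₂ n₁) = (868 − 673)/(3.5850 − 2.5850) = 195.000 ms/bit.
Intercept: a = 673 − 195.000·log₂(6) = 168.932 ms.

168.9 ms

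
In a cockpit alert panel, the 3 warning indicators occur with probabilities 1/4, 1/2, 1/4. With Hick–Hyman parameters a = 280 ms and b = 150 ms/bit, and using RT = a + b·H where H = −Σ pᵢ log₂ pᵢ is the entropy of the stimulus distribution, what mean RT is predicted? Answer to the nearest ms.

H = −Σ pᵢ log₂ pᵢ = 0.25·2 + 0.5·1 + 0.25·2 = 1.500 bits.
RT = 280 + 150 × 1.500 = 505.00 ms.

505 ms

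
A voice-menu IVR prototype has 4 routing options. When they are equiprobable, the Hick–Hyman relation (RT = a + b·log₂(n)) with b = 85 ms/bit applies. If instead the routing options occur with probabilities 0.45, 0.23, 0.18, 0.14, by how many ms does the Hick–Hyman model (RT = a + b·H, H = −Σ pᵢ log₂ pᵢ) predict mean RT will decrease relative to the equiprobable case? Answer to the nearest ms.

The RT saving is b·ΔH. Equiprobable H₀ = log₂(4) = 2.0000 bits; with the given probabilities H = 1.8485 bits.
b·(H₀ − H) = 85 × (2.0000 − 1.8485) = 12.88 ms.

13 ms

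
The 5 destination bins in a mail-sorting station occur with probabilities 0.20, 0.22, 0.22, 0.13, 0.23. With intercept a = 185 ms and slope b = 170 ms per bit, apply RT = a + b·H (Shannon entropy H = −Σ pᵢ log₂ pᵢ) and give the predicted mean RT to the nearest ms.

Entropy contributions −pᵢ log₂ pᵢ: 0.4644, 0.4806, 0.4806, 0.3826, 0.4877; sum H = 2.2958 bits.
RT = a + bH = 185 + 170·2.2958 = 575.29 ms.

575 ms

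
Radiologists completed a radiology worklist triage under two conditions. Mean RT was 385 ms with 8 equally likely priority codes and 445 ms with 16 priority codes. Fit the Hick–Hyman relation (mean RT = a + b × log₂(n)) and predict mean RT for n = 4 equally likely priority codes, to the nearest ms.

325 ms

RT is linear in log₂ n, so two points fix the line:
  b = (445 − 385) / (log₂ 16 − log₂ 8) = 60 / (4 − 3) = 60 ms/bit
  a = 385 − 60 × 3 = 205 ms
Then RT(4) = 205 + 60 × log₂ 4 = 205 + 60 × 2 ≈ 325.000 ms.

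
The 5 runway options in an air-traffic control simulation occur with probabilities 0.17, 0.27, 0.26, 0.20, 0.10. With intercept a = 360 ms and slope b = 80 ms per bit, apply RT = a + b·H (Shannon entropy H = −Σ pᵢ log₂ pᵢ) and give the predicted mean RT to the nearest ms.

540 ms

H = 0.17·log₂(1/0.17) + 0.27·log₂(1/0.27) + 0.26·log₂(1/0.26) + 0.20·log₂(1/0.20) + 0.10·log₂(1/0.10) = 2.2465 bits.
RT = 360 + 80 × 2.2465 = 539.72 ms.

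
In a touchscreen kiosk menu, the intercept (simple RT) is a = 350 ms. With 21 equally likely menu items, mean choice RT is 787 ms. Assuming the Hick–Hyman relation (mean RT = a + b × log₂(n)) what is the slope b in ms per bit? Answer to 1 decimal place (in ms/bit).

21 alternatives carry log₂ 21 = 4.3923 bits; the choice cost is 787 − 350 = 437 ms, so b = 437/4.3923 = 99.492 ms/bit.

99.5 ms/bit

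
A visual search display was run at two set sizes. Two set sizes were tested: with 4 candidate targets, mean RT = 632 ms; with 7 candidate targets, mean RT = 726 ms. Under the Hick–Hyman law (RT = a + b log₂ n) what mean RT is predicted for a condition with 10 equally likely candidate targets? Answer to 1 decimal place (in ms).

785.9 ms

With log₂ n on the abscissa the relation is linear; from the two conditions:
  b = (726 − 632) / (log₂ 7 − log₂ 4) = 94 / (2.8074 − 2) = 116.430 ms/bit
  a = 632 − 116.430 × 2 = 399.141 ms
Then RT(10) = 399.141 + 116.430 × log₂ 10 = 399.141 + 116.430 × 3.3219 ≈ 785.912 ms.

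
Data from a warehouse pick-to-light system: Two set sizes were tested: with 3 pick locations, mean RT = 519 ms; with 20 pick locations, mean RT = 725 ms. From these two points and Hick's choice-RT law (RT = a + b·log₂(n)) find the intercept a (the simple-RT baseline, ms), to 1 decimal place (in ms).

399.7 ms

Slope: b = (725 − 519) / (log₂ 20 − log₂ 3) = 206/2.7370 = 75.266 ms/bit.
Intercept: a = 519 − 75.266·log₂(3) = 399.706 ms.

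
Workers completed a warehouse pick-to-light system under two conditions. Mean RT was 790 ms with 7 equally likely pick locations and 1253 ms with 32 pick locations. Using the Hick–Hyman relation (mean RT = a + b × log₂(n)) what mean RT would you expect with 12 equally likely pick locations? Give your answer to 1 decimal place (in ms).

Solve the two-equation system in a and b:
  b = (1253 − 790) / (log₂ 32 − log₂ 7) = 463 / (5 − 2.8074) = 211.160 ms/bit
  a = 790 − 211.160 × 2.8074 = 197.198 ms
Then RT(12) = 197.198 + 211.160 × log₂ 12 = 197.198 + 211.160 × 3.5850 ≈ 954.200 ms.

954.2 ms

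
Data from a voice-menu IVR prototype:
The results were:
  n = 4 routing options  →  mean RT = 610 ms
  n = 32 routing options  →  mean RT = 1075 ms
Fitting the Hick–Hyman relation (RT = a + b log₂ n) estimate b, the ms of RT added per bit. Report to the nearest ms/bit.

Slope: b = (1075 − 610) / (log₂ 32 − log₂ 4) = 465/3.0000 = 155 ms/bit.

155 ms/bit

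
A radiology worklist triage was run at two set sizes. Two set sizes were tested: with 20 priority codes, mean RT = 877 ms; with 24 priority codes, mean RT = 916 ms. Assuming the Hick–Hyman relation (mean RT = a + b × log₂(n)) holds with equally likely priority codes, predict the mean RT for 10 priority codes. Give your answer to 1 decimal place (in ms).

728.7 ms

RT is linear in log₂ n, so two points fix the line:
  b = (916 − 877) / (log₂ 24 − log₂ 20) = 39 / (4.5850 − 4.3219) = 148.270 ms/bit
  a = 877 − 148.270 × 4.3219 = 236.190 ms
Then RT(10) = 236.190 + 148.270 × log₂ 10 = 236.190 + 148.270 × 3.3219 ≈ 728.730 ms.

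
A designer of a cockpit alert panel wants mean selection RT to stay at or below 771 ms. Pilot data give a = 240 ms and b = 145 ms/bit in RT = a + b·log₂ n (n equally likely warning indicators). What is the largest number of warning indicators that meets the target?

Set 240 + 145·log₂ n ≤ 771 → log₂ n ≤ (771 − 240)/145 = 3.6621.
So n ≤ 2^3.6621 = 12.659; the largest integer n is 12.

12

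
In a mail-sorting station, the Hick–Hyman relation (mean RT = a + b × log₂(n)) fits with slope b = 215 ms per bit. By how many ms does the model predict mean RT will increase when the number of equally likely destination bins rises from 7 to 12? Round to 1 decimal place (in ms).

167.2 ms

Only the slope matters, since a is common to both: ΔRT = b·log₂(n₂/n₁).
log₂(12) − log₂(7) = 3.5850 − 2.8074 = 0.7776.
ΔRT = 215 × 0.7776 = 167.186 ms.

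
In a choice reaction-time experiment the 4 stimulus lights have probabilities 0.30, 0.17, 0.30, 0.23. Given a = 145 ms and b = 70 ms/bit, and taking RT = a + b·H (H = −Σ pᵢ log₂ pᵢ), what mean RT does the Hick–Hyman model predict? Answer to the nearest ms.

H = 0.30·log₂(1/0.30) + 0.17·log₂(1/0.17) + 0.30·log₂(1/0.30) + 0.23·log₂(1/0.23) = 1.9644 bits.
RT = 145 + 70 × 1.9644 = 282.51 ms.

283 ms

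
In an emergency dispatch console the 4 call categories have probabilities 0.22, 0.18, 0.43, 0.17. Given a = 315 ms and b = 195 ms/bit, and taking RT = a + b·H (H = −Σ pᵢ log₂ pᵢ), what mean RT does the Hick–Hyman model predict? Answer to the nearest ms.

682 ms

Entropy contributions −pᵢ log₂ pᵢ: 0.4806, 0.4453, 0.5236, 0.4346; sum H = 1.8840 bits.
RT = a + bH = 315 + 195·1.8840 = 682.39 ms.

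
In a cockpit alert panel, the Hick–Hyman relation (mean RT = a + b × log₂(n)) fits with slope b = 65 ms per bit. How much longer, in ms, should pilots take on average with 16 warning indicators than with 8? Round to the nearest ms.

65 ms

ΔRT = (a + b log₂ n₂) − (a + b log₂ n₁) = b·(log₂ n₂ − log₂ n₁).
log₂(16) − log₂(8) = log₂(16/8) = log₂(2) = 1.
ΔRT = 65 × 1.0000 = 65.000 ms.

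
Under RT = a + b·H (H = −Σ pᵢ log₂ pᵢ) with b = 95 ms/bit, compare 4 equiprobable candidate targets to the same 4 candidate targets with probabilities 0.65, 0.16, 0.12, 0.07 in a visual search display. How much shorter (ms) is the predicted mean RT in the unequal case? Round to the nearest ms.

The RT saving is b·ΔH. Equiprobable H₀ = log₂(4) = 2.0000 bits; with the given probabilities H = 1.4626 bits.
b·(H₀ − H) = 95 × (2.0000 − 1.4626) = 51.05 ms.

51 ms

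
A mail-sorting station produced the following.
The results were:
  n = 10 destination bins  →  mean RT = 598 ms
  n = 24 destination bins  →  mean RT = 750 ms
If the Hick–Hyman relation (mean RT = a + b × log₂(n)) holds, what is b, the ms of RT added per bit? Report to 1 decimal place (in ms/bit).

b = (RT₂ − RT₁)/(log₂ n₂ − log₂ n₁) = (750 − 598)/(4.5850 − 3.3219) = 120.345 ms/bit.

120.3 ms/bit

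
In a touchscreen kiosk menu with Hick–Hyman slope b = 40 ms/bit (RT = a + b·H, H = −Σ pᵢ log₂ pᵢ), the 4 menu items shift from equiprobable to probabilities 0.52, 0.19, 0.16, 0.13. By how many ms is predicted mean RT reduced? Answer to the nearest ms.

10 ms

The RT saving is b·ΔH. Equiprobable H₀ = log₂(4) = 2.0000 bits; with the given probabilities H = 1.7515 bits.
b·(H₀ − H) = 40 × (2.0000 − 1.7515) = 9.94 ms.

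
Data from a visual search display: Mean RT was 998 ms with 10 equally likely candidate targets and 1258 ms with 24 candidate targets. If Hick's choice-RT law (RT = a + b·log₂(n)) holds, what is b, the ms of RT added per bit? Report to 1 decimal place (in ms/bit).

205.9 ms/bit

b = (RT₂ − RT₁)/(log₂ n₂ − log₂ n₁) = (1258 − 998)/(4.5850 − 3.3219) = 205.853 ms/bit.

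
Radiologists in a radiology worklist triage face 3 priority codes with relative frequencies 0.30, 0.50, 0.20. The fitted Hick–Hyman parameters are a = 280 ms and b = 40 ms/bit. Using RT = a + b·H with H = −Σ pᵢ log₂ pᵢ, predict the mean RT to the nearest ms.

339 ms

Entropy contributions −pᵢ log₂ pᵢ: 0.5211, 0.5000, 0.4644; sum H = 1.4855 bits.
RT = a + bH = 280 + 40·1.4855 = 339.42 ms.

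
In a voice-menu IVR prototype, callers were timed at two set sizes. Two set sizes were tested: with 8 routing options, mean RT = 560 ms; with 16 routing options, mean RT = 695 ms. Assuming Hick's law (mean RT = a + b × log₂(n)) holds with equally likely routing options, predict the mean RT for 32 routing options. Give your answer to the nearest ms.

830 ms

With log₂ n on the abscissa the relation is linear; from the two conditions:
  b = (695 − 560) / (log₂ 16 − log₂ 8) = 135 / (4 − 3) = 135 ms/bit
  a = 560 − 135 × 3 = 155 ms
Then RT(32) = 155 + 135 × log₂ 32 = 155 + 135 × 5 ≈ 830.000 ms.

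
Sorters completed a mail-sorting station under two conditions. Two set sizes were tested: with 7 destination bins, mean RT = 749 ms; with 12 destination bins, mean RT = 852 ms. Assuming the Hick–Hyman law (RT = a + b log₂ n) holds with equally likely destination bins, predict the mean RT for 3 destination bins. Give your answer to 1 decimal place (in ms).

587.1 ms

Solve the two-equation system in a and b:
  b = (852 − 749) / (log₂ 12 − log₂ 7) = 103 / (3.5850 − 2.8074) = 132.458 ms/bit
  a = 749 − 132.458 × 2.8074 = 377.145 ms
Then RT(3) = 377.145 + 132.458 × log₂ 3 = 377.145 + 132.458 × 1.5850 ≈ 587.085 ms.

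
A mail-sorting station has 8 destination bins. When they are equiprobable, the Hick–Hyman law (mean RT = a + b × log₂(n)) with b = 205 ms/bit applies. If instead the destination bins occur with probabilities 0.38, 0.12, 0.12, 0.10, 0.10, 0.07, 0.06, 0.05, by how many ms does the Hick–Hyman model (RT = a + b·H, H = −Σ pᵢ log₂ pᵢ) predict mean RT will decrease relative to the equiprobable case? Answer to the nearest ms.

70 ms

Equiprobable entropy H₀ = log₂ 8 = 3.0000 bits.
Skewed entropy H = −Σ pᵢ log₂ pᵢ = 2.6572 bits.
ΔRT = b·(H₀ − H) = 205 × 0.3428 = 70.28 ms.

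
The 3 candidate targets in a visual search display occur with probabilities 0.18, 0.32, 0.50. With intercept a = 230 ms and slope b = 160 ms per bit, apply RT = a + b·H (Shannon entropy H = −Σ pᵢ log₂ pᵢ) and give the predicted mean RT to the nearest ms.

465 ms

H = 0.18·log₂(1/0.18) + 0.32·log₂(1/0.32) + 0.50·log₂(1/0.50) = 1.4713 bits.
RT = 230 + 160 × 1.4713 = 465.41 ms.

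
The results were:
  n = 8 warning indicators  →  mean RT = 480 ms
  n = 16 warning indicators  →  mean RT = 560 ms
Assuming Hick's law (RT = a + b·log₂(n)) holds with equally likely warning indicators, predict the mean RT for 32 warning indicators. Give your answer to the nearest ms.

Fit slope and intercept:
  b = (560 − 480) / (log₂ 16 − log₂ 8) = 80 / (4 − 3) = 80 ms/bit
  a = 480 − 80 × 3 = 240 ms
Then RT(32) = 240 + 80 × log₂ 32 = 240 + 80 × 5 ≈ 640.000 ms.

640 ms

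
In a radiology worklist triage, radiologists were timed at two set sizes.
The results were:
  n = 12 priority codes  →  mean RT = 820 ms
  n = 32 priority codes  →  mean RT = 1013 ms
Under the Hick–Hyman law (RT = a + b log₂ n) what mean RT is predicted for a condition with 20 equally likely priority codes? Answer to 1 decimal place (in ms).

920.5 ms

Fit slope and intercept:
  b = (1013 − 820) / (log₂ 32 − log₂ 12) = 193 / (5 − 3.5850) = 136.392 ms/bit
  a = 820 − 136.392 × 3.5850 = 331.039 ms
Then RT(20) = 331.039 + 136.392 × log₂ 20 = 331.039 + 136.392 × 4.3219 ≈ 920.516 ms.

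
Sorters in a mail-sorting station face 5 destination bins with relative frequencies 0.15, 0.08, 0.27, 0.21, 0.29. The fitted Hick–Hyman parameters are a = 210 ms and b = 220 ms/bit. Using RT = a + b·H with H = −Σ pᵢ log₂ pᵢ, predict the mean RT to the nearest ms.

695 ms

Entropy contributions −pᵢ log₂ pᵢ: 0.4105, 0.2915, 0.5100, 0.4728, 0.5179; sum H = 2.2028 bits.
RT = a + bH = 210 + 220·2.2028 = 694.62 ms.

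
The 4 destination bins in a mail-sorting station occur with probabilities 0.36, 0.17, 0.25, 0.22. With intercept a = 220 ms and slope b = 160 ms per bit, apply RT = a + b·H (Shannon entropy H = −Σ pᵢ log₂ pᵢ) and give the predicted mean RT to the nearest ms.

Entropy contributions −pᵢ log₂ pᵢ: 0.5306, 0.4346, 0.5000, 0.4806; sum H = 1.9458 bits.
RT = a + bH = 220 + 160·1.9458 = 531.32 ms.

531 ms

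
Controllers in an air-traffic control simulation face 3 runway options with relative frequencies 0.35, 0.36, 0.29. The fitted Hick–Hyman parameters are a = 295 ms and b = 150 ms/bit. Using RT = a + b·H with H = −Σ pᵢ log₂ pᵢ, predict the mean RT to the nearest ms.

Entropy contributions −pᵢ log₂ pᵢ: 0.5301, 0.5306, 0.5179; sum H = 1.5786 bits.
RT = a + bH = 295 + 150·1.5786 = 531.79 ms.

532 ms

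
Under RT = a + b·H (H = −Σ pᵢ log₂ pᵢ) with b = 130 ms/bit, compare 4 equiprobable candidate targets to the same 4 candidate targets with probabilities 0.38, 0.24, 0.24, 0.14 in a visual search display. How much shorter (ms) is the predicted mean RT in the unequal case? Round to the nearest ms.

Equiprobable entropy H₀ = log₂ 4 = 2.0000 bits.
Skewed entropy H = −Σ pᵢ log₂ pᵢ = 1.9158 bits.
ΔRT = b·(H₀ − H) = 130 × 0.0842 = 10.94 ms.

11 ms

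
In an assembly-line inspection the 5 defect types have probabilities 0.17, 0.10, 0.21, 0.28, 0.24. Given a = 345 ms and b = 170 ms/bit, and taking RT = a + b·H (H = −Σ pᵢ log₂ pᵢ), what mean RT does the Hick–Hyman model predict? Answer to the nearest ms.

727 ms

H = 0.17·log₂(1/0.17) + 0.10·log₂(1/0.10) + 0.21·log₂(1/0.21) + 0.28·log₂(1/0.28) + 0.24·log₂(1/0.24) = 2.2480 bits.
RT = 345 + 170 × 2.2480 = 727.15 ms.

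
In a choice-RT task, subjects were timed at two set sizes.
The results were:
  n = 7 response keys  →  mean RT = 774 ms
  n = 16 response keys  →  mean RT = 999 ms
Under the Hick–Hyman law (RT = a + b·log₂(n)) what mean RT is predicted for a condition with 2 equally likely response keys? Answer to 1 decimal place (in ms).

Fit slope and intercept:
  b = (999 − 774) / (log₂ 16 − log₂ 7) = 225 / (4 − 2.8074) = 188.656 ms/bit
  a = 774 − 188.656 × 2.8074 = 244.375 ms
Then RT(2) = 244.375 + 188.656 × log₂ 2 = 244.375 + 188.656 × 1 ≈ 433.031 ms.

433.0 ms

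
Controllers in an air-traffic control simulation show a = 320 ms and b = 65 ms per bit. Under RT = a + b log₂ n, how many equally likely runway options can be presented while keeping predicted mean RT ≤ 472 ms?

Set 320 + 65·log₂ n ≤ 472 → log₂ n ≤ (472 − 320)/65 = 2.3385.
So n ≤ 2^2.3385 = 5.058; the largest integer n is 5.

5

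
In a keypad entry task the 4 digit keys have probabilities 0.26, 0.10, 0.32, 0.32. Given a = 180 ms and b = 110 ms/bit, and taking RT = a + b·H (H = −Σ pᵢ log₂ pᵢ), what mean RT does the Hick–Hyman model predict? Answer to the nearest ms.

Entropy contributions −pᵢ log₂ pᵢ: 0.5053, 0.3322, 0.5260, 0.5260; sum H = 1.8895 bits.
RT = a + bH = 180 + 110·1.8895 = 387.85 ms.

388 ms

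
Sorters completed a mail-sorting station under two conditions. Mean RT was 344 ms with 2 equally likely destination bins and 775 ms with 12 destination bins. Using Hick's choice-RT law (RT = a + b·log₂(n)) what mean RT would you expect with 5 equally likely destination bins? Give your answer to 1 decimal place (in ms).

564.4 ms

Solve the two-equation system in a and b:
  b = (775 − 344) / (log₂ 12 − log₂ 2) = 431 / (3.5850 − 1) = 166.734 ms/bit
  a = 344 − 166.734 × 1 = 177.266 ms
Then RT(5) = 177.266 + 166.734 × log₂ 5 = 177.266 + 166.734 × 2.3219 ≈ 564.410 ms.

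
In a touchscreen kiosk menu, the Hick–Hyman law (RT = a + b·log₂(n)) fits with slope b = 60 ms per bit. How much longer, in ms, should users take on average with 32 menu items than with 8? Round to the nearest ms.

120 ms

Only the slope matters, since a is common to both: ΔRT = b·log₂(n₂/n₁).
log₂(32) − log₂(8) = log₂(32/8) = log₂(4) = 2.
ΔRT = 60 × 2.0000 = 120.000 ms.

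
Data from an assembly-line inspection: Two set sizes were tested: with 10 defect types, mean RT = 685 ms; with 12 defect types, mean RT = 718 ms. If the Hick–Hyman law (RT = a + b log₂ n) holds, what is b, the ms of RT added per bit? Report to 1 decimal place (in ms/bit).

125.5 ms/bit

The slope on a log₂ axis is (718 − 685) / (3.5850 − 3.3219) = 125.459 ms/bit.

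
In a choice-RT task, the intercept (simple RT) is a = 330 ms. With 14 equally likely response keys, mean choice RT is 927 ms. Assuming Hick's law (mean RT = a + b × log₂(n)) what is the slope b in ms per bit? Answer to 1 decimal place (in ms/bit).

156.8 ms/bit

14 alternatives carry log₂ 14 = 3.8074 bits; the choice cost is 927 − 330 = 597 ms, so b = 597/3.8074 = 156.802 ms/bit.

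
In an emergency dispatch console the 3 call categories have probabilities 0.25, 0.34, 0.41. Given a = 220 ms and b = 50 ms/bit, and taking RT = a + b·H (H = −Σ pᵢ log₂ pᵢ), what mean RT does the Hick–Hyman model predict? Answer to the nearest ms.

298 ms

H = 0.25·log₂(1/0.25) + 0.34·log₂(1/0.34) + 0.41·log₂(1/0.41) = 1.5566 bits.
RT = 220 + 50 × 1.5566 = 297.83 ms.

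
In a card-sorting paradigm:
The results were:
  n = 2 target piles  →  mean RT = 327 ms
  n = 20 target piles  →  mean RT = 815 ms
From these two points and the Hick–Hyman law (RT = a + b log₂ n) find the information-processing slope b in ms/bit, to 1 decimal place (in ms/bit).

146.9 ms/bit

Slope: b = (815 − 327) / (log₂ 20 − log₂ 2) = 488/3.3219 = 146.903 ms/bit.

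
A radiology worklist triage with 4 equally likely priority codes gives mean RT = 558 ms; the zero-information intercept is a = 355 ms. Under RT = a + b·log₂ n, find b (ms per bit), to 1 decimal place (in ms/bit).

4 alternatives carry log₂ 4 = 2 bits; the choice cost is 558 − 355 = 203 ms, so b = 203/2 = 101.500 ms/bit.

101.5 ms/bit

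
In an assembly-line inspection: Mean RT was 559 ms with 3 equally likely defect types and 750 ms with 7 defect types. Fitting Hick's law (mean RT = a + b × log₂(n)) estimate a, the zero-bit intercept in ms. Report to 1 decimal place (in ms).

311.3 ms

The slope on a log₂ axis is (750 − 559) / (2.8074 − 1.5850) = 156.251 ms/bit.
a = RT₁ − b·log₂ n₁ = 559 − 156.251 × 1.5850 = 311.348 ms.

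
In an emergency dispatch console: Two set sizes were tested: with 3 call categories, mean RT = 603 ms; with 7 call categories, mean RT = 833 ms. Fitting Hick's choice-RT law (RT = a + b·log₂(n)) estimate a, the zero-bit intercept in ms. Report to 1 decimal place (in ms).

304.8 ms

The slope on a log₂ axis is (833 − 603) / (2.8074 − 1.5850) = 188.156 ms/bit.
Intercept: a = 603 − 188.156·log₂(3) = 304.780 ms.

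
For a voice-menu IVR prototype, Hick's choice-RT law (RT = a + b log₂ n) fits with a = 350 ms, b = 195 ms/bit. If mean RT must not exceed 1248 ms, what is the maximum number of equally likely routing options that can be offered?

24

Set 350 + 195·log₂ n ≤ 1248 → log₂ n ≤ (1248 − 350)/195 = 4.6051.
So n ≤ 2^4.6051 = 24.338; the largest integer n is 24.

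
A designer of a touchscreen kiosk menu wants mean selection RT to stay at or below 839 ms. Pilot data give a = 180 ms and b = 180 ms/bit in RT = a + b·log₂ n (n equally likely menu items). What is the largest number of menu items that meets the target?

Set 180 + 180·log₂ n ≤ 839 → log₂ n ≤ (839 − 180)/180 = 3.6611.
So n ≤ 2^3.6611 = 12.650; the largest integer n is 12.

12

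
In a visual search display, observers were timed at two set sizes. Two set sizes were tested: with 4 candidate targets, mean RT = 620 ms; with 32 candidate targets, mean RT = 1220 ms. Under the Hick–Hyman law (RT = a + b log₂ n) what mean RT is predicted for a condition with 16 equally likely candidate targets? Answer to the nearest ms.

RT is linear in log₂ n, so two points fix the line:
  b = (1220 − 620) / (log₂ 32 − log₂ 4) = 600 / (5 − 2) = 200 ms/bit
  a = 620 − 200 × 2 = 220 ms
Then RT(16) = 220 + 200 × log₂ 16 = 220 + 200 × 4 ≈ 1020.000 ms.

1020 ms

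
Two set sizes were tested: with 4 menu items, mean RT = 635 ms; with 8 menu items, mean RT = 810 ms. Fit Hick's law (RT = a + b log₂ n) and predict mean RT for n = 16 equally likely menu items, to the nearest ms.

985 ms

Fit slope and intercept:
  b = (810 − 635) / (log₂ 8 − log₂ 4) = 175 / (3 − 2) = 175 ms/bit
  a = 635 − 175 × 2 = 285 ms
Then RT(16) = 285 + 175 × log₂ 16 = 285 + 175 × 4 ≈ 985.000 ms.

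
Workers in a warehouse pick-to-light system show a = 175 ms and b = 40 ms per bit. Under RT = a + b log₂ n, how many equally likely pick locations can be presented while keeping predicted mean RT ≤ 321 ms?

Information budget: (321 − 175)/40 = 3.6500 bits, so n ≤ 2^3.6500 = 12.553 → at most 12.

12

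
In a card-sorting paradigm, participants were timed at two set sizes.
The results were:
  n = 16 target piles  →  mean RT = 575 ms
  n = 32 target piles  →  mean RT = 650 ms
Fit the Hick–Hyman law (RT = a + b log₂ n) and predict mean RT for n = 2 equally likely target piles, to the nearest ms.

350 ms

Fit slope and intercept:
  b = (650 − 575) / (log₂ 32 − log₂ 16) = 75 / (5 − 4) = 75 ms/bit
  a = 575 − 75 × 4 = 275 ms
Then RT(2) = 275 + 75 × log₂ 2 = 275 + 75 × 1 ≈ 350.000 ms.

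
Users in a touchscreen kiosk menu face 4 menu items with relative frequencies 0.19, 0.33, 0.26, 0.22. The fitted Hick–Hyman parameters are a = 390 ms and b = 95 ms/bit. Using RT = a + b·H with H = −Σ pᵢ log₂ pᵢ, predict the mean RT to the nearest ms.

H = 0.19·log₂(1/0.19) + 0.33·log₂(1/0.33) + 0.26·log₂(1/0.26) + 0.22·log₂(1/0.22) = 1.9689 bits.
RT = 390 + 95 × 1.9689 = 577.05 ms.

577 ms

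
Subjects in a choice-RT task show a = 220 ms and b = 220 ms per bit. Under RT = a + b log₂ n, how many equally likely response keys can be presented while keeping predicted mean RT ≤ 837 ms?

Set 220 + 220·log₂ n ≤ 837 → log₂ n ≤ (837 − 220)/220 = 2.8045.
So n ≤ 2^2.8045 = 6.986; the largest integer n is 6.

6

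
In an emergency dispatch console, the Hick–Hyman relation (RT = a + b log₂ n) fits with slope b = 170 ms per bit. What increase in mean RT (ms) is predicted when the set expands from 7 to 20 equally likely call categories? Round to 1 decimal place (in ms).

The intercept a cancels: ΔRT = b·(log₂ n₂ − log₂ n₁) = b·log₂(n₂/n₁).
log₂(20) − log₂(7) = 4.3219 − 2.8074 = 1.5146.
ΔRT = 170 × 1.5146 = 257.477 ms.

257.5 ms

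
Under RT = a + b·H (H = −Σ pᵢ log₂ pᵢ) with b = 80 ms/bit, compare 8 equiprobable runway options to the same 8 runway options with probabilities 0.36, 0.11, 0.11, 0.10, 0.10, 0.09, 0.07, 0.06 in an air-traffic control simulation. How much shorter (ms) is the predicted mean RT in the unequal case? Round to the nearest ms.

Equiprobable entropy H₀ = log₂ 8 = 3.0000 bits.
Skewed entropy H = −Σ pᵢ log₂ pᵢ = 2.7203 bits.
ΔRT = b·(H₀ − H) = 80 × 0.2797 = 22.37 ms.

22 ms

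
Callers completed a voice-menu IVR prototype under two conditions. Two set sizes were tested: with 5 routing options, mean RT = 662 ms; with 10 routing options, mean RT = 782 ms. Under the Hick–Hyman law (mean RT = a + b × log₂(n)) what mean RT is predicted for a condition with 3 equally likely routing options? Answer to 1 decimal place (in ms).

With log₂ n on the abscissa the relation is linear; from the two conditions:
  b = (782 − 662) / (log₂ 10 − log₂ 5) = 120 / (3.3219 − 2.3219) = 120.000 ms/bit
  a = 662 − 120.000 × 2.3219 = 383.369 ms
Then RT(3) = 383.369 + 120.000 × log₂ 3 = 383.369 + 120.000 × 1.5850 ≈ 573.564 ms.

573.6 ms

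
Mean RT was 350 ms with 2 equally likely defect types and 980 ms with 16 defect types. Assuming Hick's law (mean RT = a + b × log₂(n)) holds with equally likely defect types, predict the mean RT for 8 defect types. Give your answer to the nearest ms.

770 ms

RT is linear in log₂ n, so two points fix the line:
  b = (980 − 350) / (log₂ 16 − log₂ 2) = 630 / (4 − 1) = 210 ms/bit
  a = 350 − 210 × 1 = 140 ms
Then RT(8) = 140 + 210 × log₂ 8 = 140 + 210 × 3 ≈ 770.000 ms.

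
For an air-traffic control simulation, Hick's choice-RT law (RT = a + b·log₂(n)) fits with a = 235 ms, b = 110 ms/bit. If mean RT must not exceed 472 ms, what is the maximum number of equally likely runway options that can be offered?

4

Information budget: (472 − 235)/110 = 2.1545 bits, so n ≤ 2^2.1545 = 4.452 → at most 4.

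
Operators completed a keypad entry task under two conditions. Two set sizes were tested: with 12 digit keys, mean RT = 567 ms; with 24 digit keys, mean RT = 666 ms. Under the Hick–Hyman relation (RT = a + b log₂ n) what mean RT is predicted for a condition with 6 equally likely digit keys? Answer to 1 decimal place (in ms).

Fit slope and intercept:
  b = (666 − 567) / (log₂ 24 − log₂ 12) = 99 / (4.5850 − 3.5850) = 99.000 ms/bit
  a = 567 − 99.000 × 3.5850 = 212.089 ms
Then RT(6) = 212.089 + 99.000 × log₂ 6 = 212.089 + 99.000 × 2.5850 ≈ 468.000 ms.

468.0 ms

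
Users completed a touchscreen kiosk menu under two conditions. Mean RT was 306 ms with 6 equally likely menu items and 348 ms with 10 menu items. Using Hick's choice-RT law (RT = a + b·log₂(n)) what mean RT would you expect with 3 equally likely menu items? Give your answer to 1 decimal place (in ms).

249.0 ms

RT is linear in log₂ n, so two points fix the line:
  b = (348 − 306) / (log₂ 10 − log₂ 6) = 42 / (3.3219 − 2.5850) = 56.990 ms/bit
  a = 306 − 56.990 × 2.5850 = 158.682 ms
Then RT(3) = 158.682 + 56.990 × log₂ 3 = 158.682 + 56.990 × 1.5850 ≈ 249.010 ms.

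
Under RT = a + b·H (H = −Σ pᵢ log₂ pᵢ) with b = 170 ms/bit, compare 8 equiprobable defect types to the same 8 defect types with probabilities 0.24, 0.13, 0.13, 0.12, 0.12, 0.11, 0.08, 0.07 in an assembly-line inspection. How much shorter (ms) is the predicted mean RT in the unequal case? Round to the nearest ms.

The RT saving is b·ΔH. Equiprobable H₀ = log₂(8) = 3.0000 bits; with the given probabilities H = 2.9039 bits.
b·(H₀ − H) = 170 × (3.0000 − 2.9039) = 16.34 ms.

16 ms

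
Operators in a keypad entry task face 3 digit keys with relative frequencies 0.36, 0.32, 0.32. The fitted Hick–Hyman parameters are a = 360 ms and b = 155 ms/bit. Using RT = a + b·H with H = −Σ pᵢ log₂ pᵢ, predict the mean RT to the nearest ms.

Entropy contributions −pᵢ log₂ pᵢ: 0.5306, 0.5260, 0.5260; sum H = 1.5827 bits.
RT = a + bH = 360 + 155·1.5827 = 605.32 ms.

605 ms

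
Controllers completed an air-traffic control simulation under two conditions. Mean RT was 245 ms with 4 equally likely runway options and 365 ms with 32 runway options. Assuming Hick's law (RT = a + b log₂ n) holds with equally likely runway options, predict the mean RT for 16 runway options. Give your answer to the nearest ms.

325 ms

With log₂ n on the abscissa the relation is linear; from the two conditions:
  b = (365 − 245) / (log₂ 32 − log₂ 4) = 120 / (5 − 2) = 40 ms/bit
  a = 245 − 40 × 2 = 165 ms
Then RT(16) = 165 + 40 × log₂ 16 = 165 + 40 × 4 ≈ 325.000 ms.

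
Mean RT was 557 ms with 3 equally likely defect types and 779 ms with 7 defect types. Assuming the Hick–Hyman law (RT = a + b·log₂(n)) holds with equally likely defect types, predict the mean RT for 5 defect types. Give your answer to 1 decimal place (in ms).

RT is linear in log₂ n, so two points fix the line:
  b = (779 − 557) / (log₂ 7 − log₂ 3) = 222 / (2.8074 − 1.5850) = 181.611 ms/bit
  a = 557 − 181.611 × 1.5850 = 269.153 ms
Then RT(5) = 269.153 + 181.611 × log₂ 5 = 269.153 + 181.611 × 2.3219 ≈ 690.841 ms.

690.8 ms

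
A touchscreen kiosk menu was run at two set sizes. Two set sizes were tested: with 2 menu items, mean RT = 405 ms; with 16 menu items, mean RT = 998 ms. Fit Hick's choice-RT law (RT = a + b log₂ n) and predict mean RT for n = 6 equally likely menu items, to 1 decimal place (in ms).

With log₂ n on the abscissa the relation is linear; from the two conditions:
  b = (998 − 405) / (log₂ 16 − log₂ 2) = 593 / (4 − 1) = 197.667 ms/bit
  a = 405 − 197.667 × 1 = 207.333 ms
Then RT(6) = 207.333 + 197.667 × log₂ 6 = 207.333 + 197.667 × 2.5850 ≈ 718.294 ms.

718.3 ms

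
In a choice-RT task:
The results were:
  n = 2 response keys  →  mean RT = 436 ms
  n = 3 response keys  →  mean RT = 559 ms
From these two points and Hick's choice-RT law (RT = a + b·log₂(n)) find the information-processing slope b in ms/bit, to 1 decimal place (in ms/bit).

The slope on a log₂ axis is (559 − 436) / (1.5850 − 1) = 210.270 ms/bit.

210.3 ms/bit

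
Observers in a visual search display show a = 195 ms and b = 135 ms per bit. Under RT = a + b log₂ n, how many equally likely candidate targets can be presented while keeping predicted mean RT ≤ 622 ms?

8

Set 195 + 135·log₂ n ≤ 622 → log₂ n ≤ (622 − 195)/135 = 3.1630.
So n ≤ 2^3.1630 = 8.957; the largest integer n is 8.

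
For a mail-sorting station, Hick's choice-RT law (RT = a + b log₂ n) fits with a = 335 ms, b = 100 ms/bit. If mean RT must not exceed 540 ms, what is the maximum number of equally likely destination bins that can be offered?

4

Information budget: (540 − 335)/100 = 2.0500 bits, so n ≤ 2^2.0500 = 4.141 → at most 4.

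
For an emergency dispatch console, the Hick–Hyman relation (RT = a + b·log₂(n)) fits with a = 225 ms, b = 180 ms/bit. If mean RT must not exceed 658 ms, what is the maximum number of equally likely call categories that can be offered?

180·log₂ n ≤ 658 − 225 = 433, giving log₂ n ≤ 2.4056 and n ≤ 5.298. The largest whole number is 5.

5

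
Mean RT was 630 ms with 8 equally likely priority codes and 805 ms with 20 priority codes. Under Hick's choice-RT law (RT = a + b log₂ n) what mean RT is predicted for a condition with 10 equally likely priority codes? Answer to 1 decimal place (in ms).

672.6 ms

RT is linear in log₂ n, so two points fix the line:
  b = (805 − 630) / (log₂ 20 − log₂ 8) = 175 / (4.3219 − 3) = 132.382 ms/bit
  a = 630 − 132.382 × 3 = 232.853 ms
Then RT(10) = 232.853 + 132.382 × log₂ 10 = 232.853 + 132.382 × 3.3219 ≈ 672.618 ms.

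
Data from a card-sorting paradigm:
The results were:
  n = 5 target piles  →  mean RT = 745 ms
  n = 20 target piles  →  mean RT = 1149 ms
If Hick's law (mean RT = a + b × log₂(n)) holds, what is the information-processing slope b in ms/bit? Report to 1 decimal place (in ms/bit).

Slope: b = (1149 − 745) / (log₂ 20 − log₂ 5) = 404/2.0000 = 202.000 ms/bit.

202.0 ms/bit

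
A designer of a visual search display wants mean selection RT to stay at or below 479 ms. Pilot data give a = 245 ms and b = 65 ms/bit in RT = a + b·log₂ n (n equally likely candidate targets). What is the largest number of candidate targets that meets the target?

12

65·log₂ n ≤ 479 − 245 = 234, giving log₂ n ≤ 3.6000 and n ≤ 12.126. The largest whole number is 12.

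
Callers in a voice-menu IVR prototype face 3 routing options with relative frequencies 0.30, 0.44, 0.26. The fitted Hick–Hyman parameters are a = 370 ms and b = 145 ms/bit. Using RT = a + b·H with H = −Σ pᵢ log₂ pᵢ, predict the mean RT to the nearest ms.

Entropy contributions −pᵢ log₂ pᵢ: 0.5211, 0.5211, 0.5053; sum H = 1.5475 bits.
RT = a + bH = 370 + 145·1.5475 = 594.39 ms.

594 ms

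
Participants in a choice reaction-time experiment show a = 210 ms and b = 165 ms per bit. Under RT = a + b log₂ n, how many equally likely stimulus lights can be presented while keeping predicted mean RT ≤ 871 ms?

Set 210 + 165·log₂ n ≤ 871 → log₂ n ≤ (871 − 210)/165 = 4.0061.
So n ≤ 2^4.0061 = 16.067; the largest integer n is 16.

16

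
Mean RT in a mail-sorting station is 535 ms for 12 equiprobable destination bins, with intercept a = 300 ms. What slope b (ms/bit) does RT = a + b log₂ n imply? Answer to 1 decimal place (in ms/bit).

65.6 ms/bit

12 alternatives carry log₂ 12 = 3.5850 bits; the choice cost is 535 − 300 = 235 ms, so b = 235/3.5850 = 65.552 ms/bit.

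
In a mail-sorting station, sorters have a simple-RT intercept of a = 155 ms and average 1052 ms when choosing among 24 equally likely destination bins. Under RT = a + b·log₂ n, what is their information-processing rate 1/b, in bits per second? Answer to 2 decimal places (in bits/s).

Choice component = 1052 − 155 = 897 ms over log₂(24) = 4.5850 bits.
b = 897 / 4.5850 = 195.640 ms/bit, so 1/b = 5.111 bits/s.

5.11 bits/s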